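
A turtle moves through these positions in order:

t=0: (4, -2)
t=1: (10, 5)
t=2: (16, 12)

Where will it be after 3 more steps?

Constant displacement of (+6, +7) per step.
step 3: (16, 12) + (+6, +7) → (22, 19)
step 4: (22, 19) + (+6, +7) → (28, 26)
step 5: (28, 26) + (+6, +7) → (34, 33)

(34, 33)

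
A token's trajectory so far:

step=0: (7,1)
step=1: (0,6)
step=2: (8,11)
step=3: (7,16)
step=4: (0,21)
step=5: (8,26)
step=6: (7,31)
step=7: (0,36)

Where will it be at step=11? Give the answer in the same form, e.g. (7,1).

First: cycles through 7, 0, 8 every 3 steps. Step 11 lands at position 2 of the cycle → 8.
Second: linear, +5 per step → 56 at step 11.

(8,56)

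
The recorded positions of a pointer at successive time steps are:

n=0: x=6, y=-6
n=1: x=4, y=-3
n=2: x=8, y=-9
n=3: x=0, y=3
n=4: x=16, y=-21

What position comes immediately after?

x=-16, y=27

Step-to-step displacements: (-2,+3), (+4,-6), (-8,+12), (+16,-24); each is -2× the previous.
step 5: x=16, y=-21 + (-32,+48) → x=-16, y=27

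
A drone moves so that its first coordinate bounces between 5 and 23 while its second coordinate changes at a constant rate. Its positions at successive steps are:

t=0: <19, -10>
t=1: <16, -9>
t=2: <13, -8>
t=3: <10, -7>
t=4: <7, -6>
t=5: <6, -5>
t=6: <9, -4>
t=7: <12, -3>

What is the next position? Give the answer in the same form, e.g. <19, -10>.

<15, -2>

The first coordinate travels 3 per step and bounces off the walls at 5 and 23.
  step 8: 12 → 15
The second coordinate changes by +1 each step: at step 8 it is -2.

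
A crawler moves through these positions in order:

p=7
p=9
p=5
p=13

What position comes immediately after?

Step-to-step displacements: +2, -4, +8; each is -2× the previous.
step 4: 13 − 16 → p=-3

p=-3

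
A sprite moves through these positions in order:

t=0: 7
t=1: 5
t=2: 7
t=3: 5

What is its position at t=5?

The jumps are -2, +2, -2 — a geometric progression with ratio -1.
step 4: 5 + 2 → 7
step 5: 7 − 2 → 5

5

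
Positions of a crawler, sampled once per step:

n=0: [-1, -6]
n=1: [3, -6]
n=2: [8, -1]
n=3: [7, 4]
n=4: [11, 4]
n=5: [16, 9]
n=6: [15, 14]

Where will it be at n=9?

[23, 24]

Differencing gives [+4, +0], [+5, +5], [-1, +5], [+4, +0], [+5, +5], [-1, +5]. This is the pattern [+4, +0], [+5, +5], [-1, +5] repeated.
step 7: apply [+4, +0] → [19, 14]
step 8: apply [+5, +5] → [24, 19]
step 9: apply [-1, +5] → [23, 24]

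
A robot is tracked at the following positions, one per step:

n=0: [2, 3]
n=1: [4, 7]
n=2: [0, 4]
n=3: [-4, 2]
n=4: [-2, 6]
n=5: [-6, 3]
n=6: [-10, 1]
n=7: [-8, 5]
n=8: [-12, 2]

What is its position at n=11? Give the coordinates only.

Step-to-step displacements: [+2, +4], [-4, -3], [-4, -2], [+2, +4], [-4, -3], [-4, -2], [+2, +4], [-4, -3] — a repeating cycle of length 3.
step 9: apply [-4, -2] → [-16, 0]
step 10: apply [+2, +4] → [-14, 4]
step 11: apply [-4, -3] → [-18, 1]

[-18, 1]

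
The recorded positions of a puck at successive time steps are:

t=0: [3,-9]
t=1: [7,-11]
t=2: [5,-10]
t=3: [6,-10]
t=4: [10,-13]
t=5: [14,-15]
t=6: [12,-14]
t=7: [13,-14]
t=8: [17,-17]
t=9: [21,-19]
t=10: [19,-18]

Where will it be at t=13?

Differencing gives [+4,-2], [-2,+1], [+1,+0], [+4,-3], [+4,-2], [-2,+1], [+1,+0], [+4,-3], [+4,-2], [-2,+1]. This is the pattern [+4,-2], [-2,+1], [+1,+0], [+4,-3] repeated.
step 11: apply [+1,+0] → [20,-18]
step 12: apply [+4,-3] → [24,-21]
step 13: apply [+4,-2] → [28,-23]

[28,-23]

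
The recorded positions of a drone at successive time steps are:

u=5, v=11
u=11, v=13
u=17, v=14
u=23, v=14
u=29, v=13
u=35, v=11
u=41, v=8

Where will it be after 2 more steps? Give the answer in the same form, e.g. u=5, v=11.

Successive displacements: (+6, +2), (+6, +1), (+6, +0), (+6, -1), (+6, -2), (+6, -3) — each changes by (+0, -1).
step 7: u=41, v=8 + (+6, -4) → u=47, v=4
step 8: u=47, v=4 + (+6, -5) → u=53, v=-1

u=53, v=-1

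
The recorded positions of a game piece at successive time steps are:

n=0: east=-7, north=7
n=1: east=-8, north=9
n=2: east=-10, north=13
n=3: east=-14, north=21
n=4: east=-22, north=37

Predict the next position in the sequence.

Consecutive displacements (-1,+2), (-2,+4), (-4,+8), (-8,+16) scale by a factor of 2 each step.
step 5: east=-22, north=37 + (-16,+32) → east=-38, north=69

east=-38, north=69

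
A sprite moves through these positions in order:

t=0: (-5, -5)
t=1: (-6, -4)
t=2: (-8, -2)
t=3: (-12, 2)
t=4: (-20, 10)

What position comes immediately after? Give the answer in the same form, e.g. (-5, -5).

(-36, 26)

Consecutive displacements (-1, +1), (-2, +2), (-4, +4), (-8, +8) scale by a factor of 2 each step.
step 5: (-20, 10) + (-16, +16) → (-36, 26)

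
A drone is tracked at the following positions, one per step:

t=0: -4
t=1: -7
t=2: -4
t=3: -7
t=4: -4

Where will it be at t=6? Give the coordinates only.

Step-to-step displacements: -3, +3, -3, +3; each is -1× the previous.
step 5: -4 − 3 → -7
step 6: -7 + 3 → -4

-4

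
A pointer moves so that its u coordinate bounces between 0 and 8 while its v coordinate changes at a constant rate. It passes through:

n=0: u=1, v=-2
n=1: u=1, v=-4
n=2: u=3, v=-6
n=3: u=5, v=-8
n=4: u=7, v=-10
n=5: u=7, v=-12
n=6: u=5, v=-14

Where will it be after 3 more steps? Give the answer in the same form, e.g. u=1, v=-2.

u=1, v=-20

The u coordinate travels 2 per step and bounces off the walls at 0 and 8.
  step 7: 5 → 3
  step 8: 3 → 1
  step 9: 1 → 1
The v coordinate changes by -2 each step: at step 9 it is -20.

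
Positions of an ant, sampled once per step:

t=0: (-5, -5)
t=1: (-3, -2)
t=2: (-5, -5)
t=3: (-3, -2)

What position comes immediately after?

Step-to-step displacements: (+2, +3), (-2, -3), (+2, +3); each is -1× the previous.
step 4: (-3, -2) + (-2, -3) → (-5, -5)

(-5, -5)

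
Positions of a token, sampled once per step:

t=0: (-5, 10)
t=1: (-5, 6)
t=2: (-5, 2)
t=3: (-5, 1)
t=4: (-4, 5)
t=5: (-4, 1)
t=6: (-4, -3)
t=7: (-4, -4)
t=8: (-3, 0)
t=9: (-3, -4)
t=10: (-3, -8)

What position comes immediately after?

(-3, -9)

Differencing gives (+0, -4), (+0, -4), (+0, -1), (+1, +4), (+0, -4), (+0, -4), (+0, -1), (+1, +4), (+0, -4), (+0, -4). This is the pattern (+0, -4), (+0, -4), (+0, -1), (+1, +4) repeated.
step 11: apply (+0, -1) → (-3, -9)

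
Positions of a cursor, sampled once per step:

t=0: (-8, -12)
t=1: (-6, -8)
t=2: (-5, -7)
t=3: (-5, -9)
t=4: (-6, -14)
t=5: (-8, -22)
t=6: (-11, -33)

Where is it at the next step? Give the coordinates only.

(-15, -47)

Successive displacements: (+2, +4), (+1, +1), (+0, -2), (-1, -5), (-2, -8), (-3, -11) — each changes by (-1, -3).
step 7: (-11, -33) + (-4, -14) → (-15, -47)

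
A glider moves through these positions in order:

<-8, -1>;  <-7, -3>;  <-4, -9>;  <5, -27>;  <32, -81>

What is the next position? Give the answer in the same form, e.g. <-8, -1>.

Step-to-step displacements: <+1, -2>, <+3, -6>, <+9, -18>, <+27, -54>; each is 3× the previous.
step 5: <32, -81> + <+81, -162> → <113, -243>

<113, -243>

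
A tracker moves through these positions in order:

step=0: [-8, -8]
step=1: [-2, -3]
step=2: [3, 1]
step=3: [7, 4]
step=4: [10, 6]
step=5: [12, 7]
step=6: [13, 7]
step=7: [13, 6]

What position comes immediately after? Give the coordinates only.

Taking differences between consecutive positions: [+6, +5], [+5, +4], [+4, +3], [+3, +2], [+2, +1], [+1, +0], [+0, -1]. These grow by [-1, -1] each step.
step 8: [13, 6] + [-1, -2] → [12, 4]

[12, 4]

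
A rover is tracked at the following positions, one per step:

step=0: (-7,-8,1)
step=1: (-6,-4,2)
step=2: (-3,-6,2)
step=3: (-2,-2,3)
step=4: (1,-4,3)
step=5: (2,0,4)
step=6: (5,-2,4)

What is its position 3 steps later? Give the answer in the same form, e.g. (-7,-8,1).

(10,4,6)

The moves between consecutive positions are (+1,+4,+1), (+3,-2,+0), (+1,+4,+1), (+3,-2,+0), (+1,+4,+1), (+3,-2,+0); they repeat the 2-cycle [(+1,+4,+1), (+3,-2,+0)].
step 7: apply (+1,+4,+1) → (6,2,5)
step 8: apply (+3,-2,+0) → (9,0,5)
step 9: apply (+1,+4,+1) → (10,4,6)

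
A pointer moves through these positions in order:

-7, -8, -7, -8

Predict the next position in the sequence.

-7

Consecutive displacements -1, +1, -1 scale by a factor of -1 each step.
step 4: -8 + 1 → -7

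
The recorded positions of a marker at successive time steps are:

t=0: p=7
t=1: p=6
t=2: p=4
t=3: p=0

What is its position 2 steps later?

p=-24

Step-to-step displacements: -1, -2, -4; each is 2× the previous.
step 4: 0 − 8 → p=-8
step 5: -8 − 16 → p=-24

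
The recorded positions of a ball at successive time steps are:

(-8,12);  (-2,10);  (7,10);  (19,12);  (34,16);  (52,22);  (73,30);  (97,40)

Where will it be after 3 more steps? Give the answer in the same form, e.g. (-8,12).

(187,82)

Taking differences between consecutive positions: (+6,-2), (+9,+0), (+12,+2), (+15,+4), (+18,+6), (+21,+8), (+24,+10). These grow by (+3,+2) each step.
step 8: (97,40) + (+27,+12) → (124,52)
step 9: (124,52) + (+30,+14) → (154,66)
step 10: (154,66) + (+33,+16) → (187,82)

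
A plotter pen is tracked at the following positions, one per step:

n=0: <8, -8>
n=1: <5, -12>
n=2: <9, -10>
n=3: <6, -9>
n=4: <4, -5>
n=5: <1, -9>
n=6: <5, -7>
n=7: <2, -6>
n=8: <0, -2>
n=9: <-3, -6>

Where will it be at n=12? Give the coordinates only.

<-4, 1>

The moves between consecutive positions are <-3, -4>, <+4, +2>, <-3, +1>, <-2, +4>, <-3, -4>, <+4, +2>, <-3, +1>, <-2, +4>, <-3, -4>; they repeat the 4-cycle [<-3, -4>, <+4, +2>, <-3, +1>, <-2, +4>].
step 10: apply <+4, +2> → <1, -4>
step 11: apply <-3, +1> → <-2, -3>
step 12: apply <-2, +4> → <-4, 1>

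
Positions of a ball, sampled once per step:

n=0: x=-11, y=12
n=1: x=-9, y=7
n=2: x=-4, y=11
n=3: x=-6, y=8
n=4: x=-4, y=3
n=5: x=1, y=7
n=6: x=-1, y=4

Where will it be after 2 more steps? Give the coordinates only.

Step-to-step displacements: (+2, -5), (+5, +4), (-2, -3), (+2, -5), (+5, +4), (-2, -3) — a repeating cycle of length 3.
step 7: apply (+2, -5) → x=1, y=-1
step 8: apply (+5, +4) → x=6, y=3

x=6, y=3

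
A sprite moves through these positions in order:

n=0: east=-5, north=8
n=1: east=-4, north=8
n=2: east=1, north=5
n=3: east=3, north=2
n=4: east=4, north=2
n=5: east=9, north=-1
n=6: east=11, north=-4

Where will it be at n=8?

east=17, north=-7

Differencing gives (+1, +0), (+5, -3), (+2, -3), (+1, +0), (+5, -3), (+2, -3). This is the pattern (+1, +0), (+5, -3), (+2, -3) repeated.
step 7: apply (+1, +0) → east=12, north=-4
step 8: apply (+5, -3) → east=17, north=-7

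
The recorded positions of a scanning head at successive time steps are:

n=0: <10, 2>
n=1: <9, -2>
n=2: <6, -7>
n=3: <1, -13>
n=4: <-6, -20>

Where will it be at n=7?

Taking differences between consecutive positions: <-1, -4>, <-3, -5>, <-5, -6>, <-7, -7>. These grow by <-2, -1> each step.
step 5: <-6, -20> + <-9, -8> → <-15, -28>
step 6: <-15, -28> + <-11, -9> → <-26, -37>
step 7: <-26, -37> + <-13, -10> → <-39, -47>

<-39, -47>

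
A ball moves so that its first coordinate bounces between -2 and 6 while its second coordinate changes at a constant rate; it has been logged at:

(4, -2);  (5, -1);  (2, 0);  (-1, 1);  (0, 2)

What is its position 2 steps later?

The first coordinate reflects between -2 and 6, moving 3 per step.
  step 5: 0 → 3
  step 6: 3 → 6
The second coordinate changes by +1 each step: at step 6 it is 4.

(6, 4)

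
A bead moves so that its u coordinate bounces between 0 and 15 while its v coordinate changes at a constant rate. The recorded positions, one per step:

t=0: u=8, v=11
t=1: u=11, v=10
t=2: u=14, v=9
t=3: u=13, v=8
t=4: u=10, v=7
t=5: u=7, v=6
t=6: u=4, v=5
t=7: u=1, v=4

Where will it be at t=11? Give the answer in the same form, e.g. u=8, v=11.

The u coordinate travels 3 per step and bounces off the walls at 0 and 15.
  step 8: 1 → 2
  step 9: 2 → 5
  step 10: 5 → 8
  step 11: 8 → 11
The v coordinate changes by -1 each step: at step 11 it is 0.

u=11, v=0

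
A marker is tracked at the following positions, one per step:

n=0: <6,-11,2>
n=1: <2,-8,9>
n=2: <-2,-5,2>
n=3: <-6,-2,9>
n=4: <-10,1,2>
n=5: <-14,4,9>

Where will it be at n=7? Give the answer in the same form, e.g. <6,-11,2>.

<-22,10,9>

The first coordinate changes by -4 each step, so at step 7 it is 6 + 7·(-4) = -22.
The second coordinate changes by +3 each step, so at step 7 it is -11 + 7·(3) = 10.
The third coordinate repeats the cycle [2, 9] with period 2; step 7 mod 2 = 1, giving 9.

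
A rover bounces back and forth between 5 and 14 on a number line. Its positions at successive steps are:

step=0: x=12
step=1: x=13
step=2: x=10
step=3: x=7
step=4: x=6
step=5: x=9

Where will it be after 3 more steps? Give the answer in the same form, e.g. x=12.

x=10

The value travels 3 per step and bounces off the walls at 5 and 14.
  step 6: 9 → 12
  step 7: 12 → 13
  step 8: 13 → 10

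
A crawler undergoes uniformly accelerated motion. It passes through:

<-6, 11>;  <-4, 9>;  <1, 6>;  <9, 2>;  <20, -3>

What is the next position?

<34, -9>

Taking differences between consecutive positions: <+2, -2>, <+5, -3>, <+8, -4>, <+11, -5>. These grow by <+3, -1> each step.
step 5: <20, -3> + <+14, -6> → <34, -9>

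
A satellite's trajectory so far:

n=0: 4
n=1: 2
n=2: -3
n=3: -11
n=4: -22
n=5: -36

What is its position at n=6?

Successive displacements: -2, -5, -8, -11, -14 — each changes by -3.
step 6: -36 − 17 → -53

-53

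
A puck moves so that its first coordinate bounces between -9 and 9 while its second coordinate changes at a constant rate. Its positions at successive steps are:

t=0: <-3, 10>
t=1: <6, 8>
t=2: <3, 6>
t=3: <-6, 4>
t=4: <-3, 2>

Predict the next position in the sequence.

The first coordinate travels 9 per step and bounces off the walls at -9 and 9.
  step 5: -3 → 6
The second coordinate changes by -2 each step: at step 5 it is 0.

<6, 0>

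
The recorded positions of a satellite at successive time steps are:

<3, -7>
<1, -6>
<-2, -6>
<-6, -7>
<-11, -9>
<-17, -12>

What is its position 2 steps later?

<-32, -21>

Taking differences between consecutive positions: <-2, +1>, <-3, +0>, <-4, -1>, <-5, -2>, <-6, -3>. These grow by <-1, -1> each step.
step 6: <-17, -12> + <-7, -4> → <-24, -16>
step 7: <-24, -16> + <-8, -5> → <-32, -21>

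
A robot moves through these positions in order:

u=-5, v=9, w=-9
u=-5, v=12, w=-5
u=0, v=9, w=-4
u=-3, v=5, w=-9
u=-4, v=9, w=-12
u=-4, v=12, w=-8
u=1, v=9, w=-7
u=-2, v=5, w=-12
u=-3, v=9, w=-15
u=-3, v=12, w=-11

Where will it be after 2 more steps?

Step-to-step displacements: (+0, +3, +4), (+5, -3, +1), (-3, -4, -5), (-1, +4, -3), (+0, +3, +4), (+5, -3, +1), (-3, -4, -5), (-1, +4, -3), (+0, +3, +4) — a repeating cycle of length 4.
step 10: apply (+5, -3, +1) → u=2, v=9, w=-10
step 11: apply (-3, -4, -5) → u=-1, v=5, w=-15

u=-1, v=5, w=-15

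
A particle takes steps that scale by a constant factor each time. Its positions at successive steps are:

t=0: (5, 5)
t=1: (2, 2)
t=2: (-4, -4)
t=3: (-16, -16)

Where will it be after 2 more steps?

(-88, -88)

Step-to-step displacements: (-3, -3), (-6, -6), (-12, -12); each is 2× the previous.
step 4: (-16, -16) + (-24, -24) → (-40, -40)
step 5: (-40, -40) + (-48, -48) → (-88, -88)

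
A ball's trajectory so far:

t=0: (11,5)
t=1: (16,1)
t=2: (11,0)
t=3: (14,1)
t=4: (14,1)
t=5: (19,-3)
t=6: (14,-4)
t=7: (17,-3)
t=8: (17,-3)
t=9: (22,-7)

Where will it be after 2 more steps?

(20,-7)

The moves between consecutive positions are (+5,-4), (-5,-1), (+3,+1), (+0,+0), (+5,-4), (-5,-1), (+3,+1), (+0,+0), (+5,-4); they repeat the 4-cycle [(+5,-4), (-5,-1), (+3,+1), (+0,+0)].
step 10: apply (-5,-1) → (17,-8)
step 11: apply (+3,+1) → (20,-7)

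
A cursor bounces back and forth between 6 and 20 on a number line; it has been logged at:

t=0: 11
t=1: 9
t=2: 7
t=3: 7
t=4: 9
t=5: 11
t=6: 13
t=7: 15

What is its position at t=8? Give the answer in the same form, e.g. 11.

17

The value travels 2 per step and bounces off the walls at 6 and 20.
  step 8: 15 → 17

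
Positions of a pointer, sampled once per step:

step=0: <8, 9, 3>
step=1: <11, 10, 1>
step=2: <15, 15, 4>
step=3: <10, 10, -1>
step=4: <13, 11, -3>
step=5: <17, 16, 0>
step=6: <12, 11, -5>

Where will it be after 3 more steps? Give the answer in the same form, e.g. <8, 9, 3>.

Differencing gives <+3, +1, -2>, <+4, +5, +3>, <-5, -5, -5>, <+3, +1, -2>, <+4, +5, +3>, <-5, -5, -5>. This is the pattern <+3, +1, -2>, <+4, +5, +3>, <-5, -5, -5> repeated.
step 7: apply <+3, +1, -2> → <15, 12, -7>
step 8: apply <+4, +5, +3> → <19, 17, -4>
step 9: apply <-5, -5, -5> → <14, 12, -9>

<14, 12, -9>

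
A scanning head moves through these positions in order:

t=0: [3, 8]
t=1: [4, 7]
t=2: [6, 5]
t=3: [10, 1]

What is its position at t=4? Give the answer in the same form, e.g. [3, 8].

[18, -7]

Step-to-step displacements: [+1, -1], [+2, -2], [+4, -4]; each is 2× the previous.
step 4: [10, 1] + [+8, -8] → [18, -7]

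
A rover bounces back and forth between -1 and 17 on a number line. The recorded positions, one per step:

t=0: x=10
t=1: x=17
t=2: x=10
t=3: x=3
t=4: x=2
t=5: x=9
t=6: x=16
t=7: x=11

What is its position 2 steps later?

x=1

The value reflects between -1 and 17, moving 7 per step.
  step 8: 11 → 4
  step 9: 4 → 1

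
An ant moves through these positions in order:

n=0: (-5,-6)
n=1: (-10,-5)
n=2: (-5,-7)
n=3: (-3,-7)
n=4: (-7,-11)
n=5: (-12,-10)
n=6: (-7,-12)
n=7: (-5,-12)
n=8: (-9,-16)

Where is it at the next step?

The moves between consecutive positions are (-5,+1), (+5,-2), (+2,+0), (-4,-4), (-5,+1), (+5,-2), (+2,+0), (-4,-4); they repeat the 4-cycle [(-5,+1), (+5,-2), (+2,+0), (-4,-4)].
step 9: apply (-5,+1) → (-14,-15)

(-14,-15)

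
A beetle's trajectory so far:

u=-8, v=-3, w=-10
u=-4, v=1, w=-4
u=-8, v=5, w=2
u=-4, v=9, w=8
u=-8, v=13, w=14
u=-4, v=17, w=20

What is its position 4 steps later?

u=-4, v=33, w=44

The u coordinate repeats the cycle [-8, -4] with period 2; step 9 mod 2 = 1, giving -4.
The v coordinate changes by +4 each step, so at step 9 it is -3 + 9·(4) = 33.
The w coordinate changes by +6 each step, so at step 9 it is -10 + 9·(6) = 44.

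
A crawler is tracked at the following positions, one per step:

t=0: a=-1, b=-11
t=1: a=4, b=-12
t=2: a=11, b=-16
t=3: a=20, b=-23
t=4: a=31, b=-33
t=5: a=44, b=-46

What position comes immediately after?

a=59, b=-62

Taking differences between consecutive positions: (+5,-1), (+7,-4), (+9,-7), (+11,-10), (+13,-13). These grow by (+2,-3) each step.
step 6: a=44, b=-46 + (+15,-16) → a=59, b=-62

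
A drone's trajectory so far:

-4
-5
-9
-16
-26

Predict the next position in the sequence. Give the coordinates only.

Taking differences between consecutive positions: -1, -4, -7, -10. These grow by -3 each step.
step 5: -26 − 13 → -39

-39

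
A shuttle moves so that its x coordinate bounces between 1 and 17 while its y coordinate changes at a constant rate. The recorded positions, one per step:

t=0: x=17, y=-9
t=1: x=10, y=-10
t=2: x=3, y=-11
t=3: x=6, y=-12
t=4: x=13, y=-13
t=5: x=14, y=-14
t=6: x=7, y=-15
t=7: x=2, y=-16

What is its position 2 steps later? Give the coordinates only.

x=16, y=-18

The x coordinate travels 7 per step and bounces off the walls at 1 and 17.
  step 8: 2 → 9
  step 9: 9 → 16
The y coordinate changes by -1 each step: at step 9 it is -18.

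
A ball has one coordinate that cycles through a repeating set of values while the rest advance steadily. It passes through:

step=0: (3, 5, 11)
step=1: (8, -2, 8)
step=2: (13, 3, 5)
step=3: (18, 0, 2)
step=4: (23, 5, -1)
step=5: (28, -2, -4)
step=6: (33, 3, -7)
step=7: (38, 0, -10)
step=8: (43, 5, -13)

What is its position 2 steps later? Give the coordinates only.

First: linear, +5 per step → 53 at step 10.
Second: cycles through 5, -2, 3, 0 every 4 steps. Step 10 lands at position 2 of the cycle → 3.
Third: linear, -3 per step → -19 at step 10.

(53, 3, -19)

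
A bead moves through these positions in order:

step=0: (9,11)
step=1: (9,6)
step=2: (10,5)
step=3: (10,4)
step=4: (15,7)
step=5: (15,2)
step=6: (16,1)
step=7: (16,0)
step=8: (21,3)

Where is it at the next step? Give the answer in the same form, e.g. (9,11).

Step-to-step displacements: (+0,-5), (+1,-1), (+0,-1), (+5,+3), (+0,-5), (+1,-1), (+0,-1), (+5,+3) — a repeating cycle of length 4.
step 9: apply (+0,-5) → (21,-2)

(21,-2)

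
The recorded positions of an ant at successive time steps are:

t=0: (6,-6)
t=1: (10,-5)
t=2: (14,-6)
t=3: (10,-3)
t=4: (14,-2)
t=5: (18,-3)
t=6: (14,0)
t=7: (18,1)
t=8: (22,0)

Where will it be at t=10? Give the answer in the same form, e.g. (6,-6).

(22,4)

Step-to-step displacements: (+4,+1), (+4,-1), (-4,+3), (+4,+1), (+4,-1), (-4,+3), (+4,+1), (+4,-1) — a repeating cycle of length 3.
step 9: apply (-4,+3) → (18,3)
step 10: apply (+4,+1) → (22,4)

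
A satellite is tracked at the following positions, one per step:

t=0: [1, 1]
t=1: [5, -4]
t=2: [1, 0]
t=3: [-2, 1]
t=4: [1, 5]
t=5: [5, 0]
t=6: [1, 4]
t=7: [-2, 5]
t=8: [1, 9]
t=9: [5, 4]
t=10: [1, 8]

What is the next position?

Differencing gives [+4, -5], [-4, +4], [-3, +1], [+3, +4], [+4, -5], [-4, +4], [-3, +1], [+3, +4], [+4, -5], [-4, +4]. This is the pattern [+4, -5], [-4, +4], [-3, +1], [+3, +4] repeated.
step 11: apply [-3, +1] → [-2, 9]

[-2, 9]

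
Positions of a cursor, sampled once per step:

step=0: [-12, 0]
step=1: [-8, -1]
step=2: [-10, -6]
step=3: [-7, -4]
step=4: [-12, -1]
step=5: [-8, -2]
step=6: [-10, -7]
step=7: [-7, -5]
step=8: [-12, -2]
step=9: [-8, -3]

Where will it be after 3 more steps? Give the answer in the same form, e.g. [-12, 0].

The moves between consecutive positions are [+4, -1], [-2, -5], [+3, +2], [-5, +3], [+4, -1], [-2, -5], [+3, +2], [-5, +3], [+4, -1]; they repeat the 4-cycle [[+4, -1], [-2, -5], [+3, +2], [-5, +3]].
step 10: apply [-2, -5] → [-10, -8]
step 11: apply [+3, +2] → [-7, -6]
step 12: apply [-5, +3] → [-12, -3]

[-12, -3]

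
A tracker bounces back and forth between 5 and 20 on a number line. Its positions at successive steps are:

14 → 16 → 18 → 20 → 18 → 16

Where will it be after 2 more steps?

12

The value reflects between 5 and 20, moving 2 per step.
  step 6: 16 → 14
  step 7: 14 → 12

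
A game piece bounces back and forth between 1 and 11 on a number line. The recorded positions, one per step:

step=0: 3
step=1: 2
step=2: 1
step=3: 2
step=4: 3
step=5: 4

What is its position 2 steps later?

The value reflects between 1 and 11, moving 1 per step.
  step 6: 4 → 5
  step 7: 5 → 6

6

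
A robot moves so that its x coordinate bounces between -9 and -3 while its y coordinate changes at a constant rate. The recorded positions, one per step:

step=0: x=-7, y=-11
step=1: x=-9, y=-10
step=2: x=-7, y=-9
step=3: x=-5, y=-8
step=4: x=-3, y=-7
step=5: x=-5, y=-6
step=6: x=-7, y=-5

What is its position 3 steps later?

The x coordinate reflects between -9 and -3, moving 2 per step.
  step 7: -7 → -9
  step 8: -9 → -7
  step 9: -7 → -5
The y coordinate changes by +1 each step: at step 9 it is -2.

x=-5, y=-2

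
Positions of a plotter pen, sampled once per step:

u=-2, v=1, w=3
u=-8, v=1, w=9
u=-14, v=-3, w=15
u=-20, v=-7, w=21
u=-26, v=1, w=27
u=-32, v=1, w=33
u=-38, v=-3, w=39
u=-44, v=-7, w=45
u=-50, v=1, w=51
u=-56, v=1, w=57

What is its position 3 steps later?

u=-74, v=1, w=75

The u coordinate changes by -6 each step, so at step 12 it is -2 + 12·(-6) = -74.
The v coordinate repeats the cycle [1, 1, -3, -7] with period 4; step 12 mod 4 = 0, giving 1.
The w coordinate changes by +6 each step, so at step 12 it is 3 + 12·(6) = 75.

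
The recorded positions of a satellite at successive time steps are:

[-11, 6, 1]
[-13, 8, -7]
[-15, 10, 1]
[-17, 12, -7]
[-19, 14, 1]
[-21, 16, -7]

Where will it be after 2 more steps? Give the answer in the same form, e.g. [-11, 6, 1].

[-25, 20, -7]

The first coordinate changes by -2 each step, so at step 7 it is -11 + 7·(-2) = -25.
The second coordinate changes by +2 each step, so at step 7 it is 6 + 7·(2) = 20.
The third coordinate repeats the cycle [1, -7] with period 2; step 7 mod 2 = 1, giving -7.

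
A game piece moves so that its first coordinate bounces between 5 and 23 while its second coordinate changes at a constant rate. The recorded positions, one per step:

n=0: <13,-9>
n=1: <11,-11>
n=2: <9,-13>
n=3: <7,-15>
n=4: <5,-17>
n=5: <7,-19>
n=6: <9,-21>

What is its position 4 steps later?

The first coordinate reflects between 5 and 23, moving 2 per step.
  step 7: 9 → 11
  step 8: 11 → 13
  step 9: 13 → 15
  step 10: 15 → 17
The second coordinate changes by -2 each step: at step 10 it is -29.

<17,-29>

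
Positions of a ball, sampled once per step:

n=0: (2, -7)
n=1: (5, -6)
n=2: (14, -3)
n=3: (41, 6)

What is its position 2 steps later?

The jumps are (+3, +1), (+9, +3), (+27, +9) — a geometric progression with ratio 3.
step 4: (41, 6) + (+81, +27) → (122, 33)
step 5: (122, 33) + (+243, +81) → (365, 114)

(365, 114)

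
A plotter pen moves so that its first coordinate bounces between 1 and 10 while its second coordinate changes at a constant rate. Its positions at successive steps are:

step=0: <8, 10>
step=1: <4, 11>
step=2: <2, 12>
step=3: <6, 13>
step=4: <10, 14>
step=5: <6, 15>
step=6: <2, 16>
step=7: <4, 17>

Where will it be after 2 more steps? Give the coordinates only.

<8, 19>

The first coordinate reflects between 1 and 10, moving 4 per step.
  step 8: 4 → 8
  step 9: 8 → 8
The second coordinate changes by +1 each step: at step 9 it is 19.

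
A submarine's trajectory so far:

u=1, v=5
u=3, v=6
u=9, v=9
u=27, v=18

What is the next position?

Step-to-step displacements: (+2, +1), (+6, +3), (+18, +9); each is 3× the previous.
step 4: u=27, v=18 + (+54, +27) → u=81, v=45

u=81, v=45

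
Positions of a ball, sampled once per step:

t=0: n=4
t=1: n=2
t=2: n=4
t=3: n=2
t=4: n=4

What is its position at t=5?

n=2

Consecutive displacements -2, +2, -2, +2 scale by a factor of -1 each step.
step 5: 4 − 2 → n=2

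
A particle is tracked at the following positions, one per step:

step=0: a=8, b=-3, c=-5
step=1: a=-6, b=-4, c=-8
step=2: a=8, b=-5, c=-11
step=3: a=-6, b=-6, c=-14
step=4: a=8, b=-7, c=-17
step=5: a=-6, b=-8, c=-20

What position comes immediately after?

A: cycles through 8, -6 every 2 steps. Step 6 lands at position 0 of the cycle → 8.
B: linear, -1 per step → -9 at step 6.
C: linear, -3 per step → -23 at step 6.

a=8, b=-9, c=-23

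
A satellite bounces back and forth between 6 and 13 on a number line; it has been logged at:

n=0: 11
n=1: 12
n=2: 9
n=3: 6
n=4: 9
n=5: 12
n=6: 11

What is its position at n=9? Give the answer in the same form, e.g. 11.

The value reflects between 6 and 13, moving 3 per step.
  step 7: 11 → 8
  step 8: 8 → 7
  step 9: 7 → 10

10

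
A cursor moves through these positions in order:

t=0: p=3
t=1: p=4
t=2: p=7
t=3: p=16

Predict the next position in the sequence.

Step-to-step displacements: +1, +3, +9; each is 3× the previous.
step 4: 16 + 27 → p=43

p=43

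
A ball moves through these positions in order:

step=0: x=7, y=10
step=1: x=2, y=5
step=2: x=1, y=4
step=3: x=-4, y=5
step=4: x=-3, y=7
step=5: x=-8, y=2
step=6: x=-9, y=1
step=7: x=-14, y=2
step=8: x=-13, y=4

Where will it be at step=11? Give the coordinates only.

Differencing gives (-5,-5), (-1,-1), (-5,+1), (+1,+2), (-5,-5), (-1,-1), (-5,+1), (+1,+2). This is the pattern (-5,-5), (-1,-1), (-5,+1), (+1,+2) repeated.
step 9: apply (-5,-5) → x=-18, y=-1
step 10: apply (-1,-1) → x=-19, y=-2
step 11: apply (-5,+1) → x=-24, y=-1

x=-24, y=-1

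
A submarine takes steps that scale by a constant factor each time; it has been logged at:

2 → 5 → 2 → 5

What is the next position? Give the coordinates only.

2

The jumps are +3, -3, +3 — a geometric progression with ratio -1.
step 4: 5 − 3 → 2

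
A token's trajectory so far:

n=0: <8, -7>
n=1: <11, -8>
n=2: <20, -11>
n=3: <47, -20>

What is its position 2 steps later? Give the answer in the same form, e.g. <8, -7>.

<371, -128>

Consecutive displacements <+3, -1>, <+9, -3>, <+27, -9> scale by a factor of 3 each step.
step 4: <47, -20> + <+81, -27> → <128, -47>
step 5: <128, -47> + <+243, -81> → <371, -128>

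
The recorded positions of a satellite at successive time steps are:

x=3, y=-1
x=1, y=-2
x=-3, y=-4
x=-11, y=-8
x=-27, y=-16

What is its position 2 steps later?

Consecutive displacements (-2, -1), (-4, -2), (-8, -4), (-16, -8) scale by a factor of 2 each step.
step 5: x=-27, y=-16 + (-32, -16) → x=-59, y=-32
step 6: x=-59, y=-32 + (-64, -32) → x=-123, y=-64

x=-123, y=-64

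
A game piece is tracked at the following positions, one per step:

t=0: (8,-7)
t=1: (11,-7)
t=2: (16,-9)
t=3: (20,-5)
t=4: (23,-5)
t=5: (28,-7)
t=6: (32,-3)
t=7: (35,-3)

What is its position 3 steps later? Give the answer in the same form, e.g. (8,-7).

(47,-1)

The moves between consecutive positions are (+3,+0), (+5,-2), (+4,+4), (+3,+0), (+5,-2), (+4,+4), (+3,+0); they repeat the 3-cycle [(+3,+0), (+5,-2), (+4,+4)].
step 8: apply (+5,-2) → (40,-5)
step 9: apply (+4,+4) → (44,-1)
step 10: apply (+3,+0) → (47,-1)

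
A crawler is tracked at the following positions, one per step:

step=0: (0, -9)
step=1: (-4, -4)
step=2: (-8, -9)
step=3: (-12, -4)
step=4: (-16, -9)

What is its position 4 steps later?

(-32, -9)

First: linear, -4 per step → -32 at step 8.
Second: cycles through -9, -4 every 2 steps. Step 8 lands at position 0 of the cycle → -9.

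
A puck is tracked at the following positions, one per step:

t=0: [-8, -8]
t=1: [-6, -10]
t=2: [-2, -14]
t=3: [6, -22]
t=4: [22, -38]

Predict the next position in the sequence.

Consecutive displacements [+2, -2], [+4, -4], [+8, -8], [+16, -16] scale by a factor of 2 each step.
step 5: [22, -38] + [+32, -32] → [54, -70]

[54, -70]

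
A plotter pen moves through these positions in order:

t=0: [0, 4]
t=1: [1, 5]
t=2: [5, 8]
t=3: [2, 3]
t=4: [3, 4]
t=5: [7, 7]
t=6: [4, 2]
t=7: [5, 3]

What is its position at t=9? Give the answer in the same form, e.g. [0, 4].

The moves between consecutive positions are [+1, +1], [+4, +3], [-3, -5], [+1, +1], [+4, +3], [-3, -5], [+1, +1]; they repeat the 3-cycle [[+1, +1], [+4, +3], [-3, -5]].
step 8: apply [+4, +3] → [9, 6]
step 9: apply [-3, -5] → [6, 1]

[6, 1]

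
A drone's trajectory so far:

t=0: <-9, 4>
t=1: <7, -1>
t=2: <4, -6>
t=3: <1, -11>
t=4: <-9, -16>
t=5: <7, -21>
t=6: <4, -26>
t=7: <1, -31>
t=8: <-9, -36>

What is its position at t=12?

First: cycles through -9, 7, 4, 1 every 4 steps. Step 12 lands at position 0 of the cycle → -9.
Second: linear, -5 per step → -56 at step 12.

<-9, -56>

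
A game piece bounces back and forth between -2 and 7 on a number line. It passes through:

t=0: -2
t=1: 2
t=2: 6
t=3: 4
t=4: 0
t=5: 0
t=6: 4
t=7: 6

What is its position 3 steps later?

The value travels 4 per step and bounces off the walls at -2 and 7.
  step 8: 6 → 2
  step 9: 2 → -2
  step 10: -2 → 2

2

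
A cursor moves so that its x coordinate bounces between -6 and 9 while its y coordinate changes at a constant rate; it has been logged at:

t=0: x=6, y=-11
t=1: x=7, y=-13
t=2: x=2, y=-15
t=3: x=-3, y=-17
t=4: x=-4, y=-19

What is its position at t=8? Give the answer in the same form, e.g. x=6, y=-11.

x=2, y=-27

The x coordinate travels 5 per step and bounces off the walls at -6 and 9.
  step 5: -4 → 1
  step 6: 1 → 6
  step 7: 6 → 7
  step 8: 7 → 2
The y coordinate changes by -2 each step: at step 8 it is -27.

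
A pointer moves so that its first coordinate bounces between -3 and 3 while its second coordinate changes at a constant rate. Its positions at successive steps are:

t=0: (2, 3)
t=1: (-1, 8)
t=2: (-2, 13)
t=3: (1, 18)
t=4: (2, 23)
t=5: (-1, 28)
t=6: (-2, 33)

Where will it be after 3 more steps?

(-1, 48)

The first coordinate travels 3 per step and bounces off the walls at -3 and 3.
  step 7: -2 → 1
  step 8: 1 → 2
  step 9: 2 → -1
The second coordinate changes by +5 each step: at step 9 it is 48.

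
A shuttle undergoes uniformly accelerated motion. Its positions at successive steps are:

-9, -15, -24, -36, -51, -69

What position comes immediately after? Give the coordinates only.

-90

Successive displacements: -6, -9, -12, -15, -18 — each changes by -3.
step 6: -69 − 21 → -90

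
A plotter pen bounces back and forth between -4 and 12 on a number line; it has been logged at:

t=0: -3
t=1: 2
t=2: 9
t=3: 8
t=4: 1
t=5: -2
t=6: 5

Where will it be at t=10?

1

The value reflects between -4 and 12, moving 7 per step.
  step 7: 5 → 12
  step 8: 12 → 5
  step 9: 5 → -2
  step 10: -2 → 1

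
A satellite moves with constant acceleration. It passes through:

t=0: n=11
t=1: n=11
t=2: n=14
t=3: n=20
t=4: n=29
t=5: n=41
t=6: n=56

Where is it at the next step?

Successive displacements: +0, +3, +6, +9, +12, +15 — each changes by +3.
step 7: 56 + 18 → n=74

n=74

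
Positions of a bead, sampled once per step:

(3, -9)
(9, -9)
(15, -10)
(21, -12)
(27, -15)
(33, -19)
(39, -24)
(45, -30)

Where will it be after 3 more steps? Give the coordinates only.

(63, -54)

Successive displacements: (+6, +0), (+6, -1), (+6, -2), (+6, -3), (+6, -4), (+6, -5), (+6, -6) — each changes by (+0, -1).
step 8: (45, -30) + (+6, -7) → (51, -37)
step 9: (51, -37) + (+6, -8) → (57, -45)
step 10: (57, -45) + (+6, -9) → (63, -54)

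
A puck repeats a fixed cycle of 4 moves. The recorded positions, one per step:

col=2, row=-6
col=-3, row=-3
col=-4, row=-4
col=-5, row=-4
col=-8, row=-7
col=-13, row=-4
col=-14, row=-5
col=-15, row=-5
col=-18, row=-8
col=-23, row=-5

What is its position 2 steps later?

col=-25, row=-6

Step-to-step displacements: (-5, +3), (-1, -1), (-1, +0), (-3, -3), (-5, +3), (-1, -1), (-1, +0), (-3, -3), (-5, +3) — a repeating cycle of length 4.
step 10: apply (-1, -1) → col=-24, row=-6
step 11: apply (-1, +0) → col=-25, row=-6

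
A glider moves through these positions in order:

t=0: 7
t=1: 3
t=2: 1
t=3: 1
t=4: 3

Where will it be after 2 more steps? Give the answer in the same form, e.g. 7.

Successive displacements: -4, -2, +0, +2 — each changes by +2.
step 5: 3 + 4 → 7
step 6: 7 + 6 → 13

13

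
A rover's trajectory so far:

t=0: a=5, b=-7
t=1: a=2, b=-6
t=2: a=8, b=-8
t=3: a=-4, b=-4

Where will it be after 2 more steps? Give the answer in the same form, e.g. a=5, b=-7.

Consecutive displacements (-3, +1), (+6, -2), (-12, +4) scale by a factor of -2 each step.
step 4: a=-4, b=-4 + (+24, -8) → a=20, b=-12
step 5: a=20, b=-12 + (-48, +16) → a=-28, b=4

a=-28, b=4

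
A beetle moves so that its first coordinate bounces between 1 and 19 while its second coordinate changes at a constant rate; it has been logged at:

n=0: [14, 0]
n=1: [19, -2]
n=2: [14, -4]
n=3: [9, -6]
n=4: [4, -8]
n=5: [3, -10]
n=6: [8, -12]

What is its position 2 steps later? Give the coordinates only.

[18, -16]

The first coordinate travels 5 per step and bounces off the walls at 1 and 19.
  step 7: 8 → 13
  step 8: 13 → 18
The second coordinate changes by -2 each step: at step 8 it is -16.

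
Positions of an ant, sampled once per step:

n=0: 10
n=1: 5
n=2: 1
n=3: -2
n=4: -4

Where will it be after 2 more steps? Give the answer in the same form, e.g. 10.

Successive displacements: -5, -4, -3, -2 — each changes by +1.
step 5: -4 − 1 → -5
step 6: -5 + 0 → -5

-5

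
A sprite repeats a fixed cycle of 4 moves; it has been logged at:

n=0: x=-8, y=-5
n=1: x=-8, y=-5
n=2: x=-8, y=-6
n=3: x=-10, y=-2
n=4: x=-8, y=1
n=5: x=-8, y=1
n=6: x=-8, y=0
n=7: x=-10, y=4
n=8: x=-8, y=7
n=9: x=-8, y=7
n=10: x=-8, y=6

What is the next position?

x=-10, y=10

Step-to-step displacements: (+0, +0), (+0, -1), (-2, +4), (+2, +3), (+0, +0), (+0, -1), (-2, +4), (+2, +3), (+0, +0), (+0, -1) — a repeating cycle of length 4.
step 11: apply (-2, +4) → x=-10, y=10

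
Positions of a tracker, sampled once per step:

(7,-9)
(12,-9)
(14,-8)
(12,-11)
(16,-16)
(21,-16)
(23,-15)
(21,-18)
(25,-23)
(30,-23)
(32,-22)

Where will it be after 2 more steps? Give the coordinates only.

(34,-30)

Step-to-step displacements: (+5,+0), (+2,+1), (-2,-3), (+4,-5), (+5,+0), (+2,+1), (-2,-3), (+4,-5), (+5,+0), (+2,+1) — a repeating cycle of length 4.
step 11: apply (-2,-3) → (30,-25)
step 12: apply (+4,-5) → (34,-30)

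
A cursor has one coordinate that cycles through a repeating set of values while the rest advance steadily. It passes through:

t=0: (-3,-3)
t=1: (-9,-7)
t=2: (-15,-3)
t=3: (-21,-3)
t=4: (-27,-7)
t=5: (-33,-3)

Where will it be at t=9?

First: linear, -6 per step → -57 at step 9.
Second: cycles through -3, -7, -3 every 3 steps. Step 9 lands at position 0 of the cycle → -3.

(-57,-3)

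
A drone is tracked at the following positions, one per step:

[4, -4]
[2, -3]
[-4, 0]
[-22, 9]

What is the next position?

[-76, 36]

Step-to-step displacements: [-2, +1], [-6, +3], [-18, +9]; each is 3× the previous.
step 4: [-22, 9] + [-54, +27] → [-76, 36]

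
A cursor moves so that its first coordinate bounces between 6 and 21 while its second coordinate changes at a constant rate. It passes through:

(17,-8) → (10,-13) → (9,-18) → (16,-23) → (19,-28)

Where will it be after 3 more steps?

The first coordinate travels 7 per step and bounces off the walls at 6 and 21.
  step 5: 19 → 12
  step 6: 12 → 7
  step 7: 7 → 14
The second coordinate changes by -5 each step: at step 7 it is -43.

(14,-43)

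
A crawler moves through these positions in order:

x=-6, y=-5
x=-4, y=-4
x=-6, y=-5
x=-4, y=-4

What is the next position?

The jumps are (+2,+1), (-2,-1), (+2,+1) — a geometric progression with ratio -1.
step 4: x=-4, y=-4 + (-2,-1) → x=-6, y=-5

x=-6, y=-5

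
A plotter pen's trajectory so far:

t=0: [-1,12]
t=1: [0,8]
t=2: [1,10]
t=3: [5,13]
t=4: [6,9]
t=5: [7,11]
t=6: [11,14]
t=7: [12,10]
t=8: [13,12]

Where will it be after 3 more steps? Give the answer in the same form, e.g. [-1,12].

[19,13]

The moves between consecutive positions are [+1,-4], [+1,+2], [+4,+3], [+1,-4], [+1,+2], [+4,+3], [+1,-4], [+1,+2]; they repeat the 3-cycle [[+1,-4], [+1,+2], [+4,+3]].
step 9: apply [+4,+3] → [17,15]
step 10: apply [+1,-4] → [18,11]
step 11: apply [+1,+2] → [19,13]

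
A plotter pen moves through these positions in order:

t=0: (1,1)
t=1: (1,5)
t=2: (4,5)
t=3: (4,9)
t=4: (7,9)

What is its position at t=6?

(10,13)

Differencing gives (+0,+4), (+3,+0), (+0,+4), (+3,+0). This is the pattern (+0,+4), (+3,+0) repeated.
step 5: apply (+0,+4) → (7,13)
step 6: apply (+3,+0) → (10,13)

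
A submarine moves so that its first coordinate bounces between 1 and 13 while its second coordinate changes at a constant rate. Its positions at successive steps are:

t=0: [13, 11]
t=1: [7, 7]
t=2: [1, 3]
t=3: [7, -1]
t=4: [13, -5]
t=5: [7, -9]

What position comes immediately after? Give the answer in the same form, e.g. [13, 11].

The first coordinate reflects between 1 and 13, moving 6 per step.
  step 6: 7 → 1
The second coordinate changes by -4 each step: at step 6 it is -13.

[1, -13]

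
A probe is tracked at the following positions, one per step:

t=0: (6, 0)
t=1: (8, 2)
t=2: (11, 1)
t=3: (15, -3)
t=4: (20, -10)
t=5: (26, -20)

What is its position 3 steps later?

Successive displacements: (+2, +2), (+3, -1), (+4, -4), (+5, -7), (+6, -10) — each changes by (+1, -3).
step 6: (26, -20) + (+7, -13) → (33, -33)
step 7: (33, -33) + (+8, -16) → (41, -49)
step 8: (41, -49) + (+9, -19) → (50, -68)

(50, -68)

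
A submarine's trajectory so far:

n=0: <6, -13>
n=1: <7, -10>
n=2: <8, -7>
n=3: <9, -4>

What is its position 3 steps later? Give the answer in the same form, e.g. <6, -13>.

<12, 5>

Constant displacement of <+1, +3> per step.
step 4: <9, -4> + <+1, +3> → <10, -1>
step 5: <10, -1> + <+1, +3> → <11, 2>
step 6: <11, 2> + <+1, +3> → <12, 5>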